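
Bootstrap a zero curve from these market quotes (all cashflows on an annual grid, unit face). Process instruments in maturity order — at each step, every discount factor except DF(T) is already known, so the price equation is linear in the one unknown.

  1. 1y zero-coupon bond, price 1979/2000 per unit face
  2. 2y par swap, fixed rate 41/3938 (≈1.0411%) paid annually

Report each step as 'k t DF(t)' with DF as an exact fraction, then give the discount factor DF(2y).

step 1 [1y] zero: DF = P = 1979/2000 ≈ 0.989500
step 2 [2y] swap r/1=41/3938: DF=(1 − 41/3938·(0.989500))/(1+41/3938) = 1959/2000 ≈ 0.979500

1 1 1979/2000
2 2 1959/2000
DF(2y) = 1959/2000 ≈ 0.979500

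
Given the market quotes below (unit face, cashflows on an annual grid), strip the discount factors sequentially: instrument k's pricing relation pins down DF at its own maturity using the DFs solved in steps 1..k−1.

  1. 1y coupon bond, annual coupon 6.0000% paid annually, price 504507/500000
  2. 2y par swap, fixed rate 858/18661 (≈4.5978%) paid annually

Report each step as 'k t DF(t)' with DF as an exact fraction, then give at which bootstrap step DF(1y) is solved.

step 1 [1y] bond c/1=3/50: DF=(504507/500000 − 3/50·(0))/(1+3/50) = 9519/10000 ≈ 0.951900
step 2 [2y] swap r/1=858/18661: DF=(1 − 858/18661·(0.951900))/(1+858/18661) = 4571/5000 ≈ 0.914200

1 1 9519/10000
2 2 4571/5000
DF(1y) is solved at step 1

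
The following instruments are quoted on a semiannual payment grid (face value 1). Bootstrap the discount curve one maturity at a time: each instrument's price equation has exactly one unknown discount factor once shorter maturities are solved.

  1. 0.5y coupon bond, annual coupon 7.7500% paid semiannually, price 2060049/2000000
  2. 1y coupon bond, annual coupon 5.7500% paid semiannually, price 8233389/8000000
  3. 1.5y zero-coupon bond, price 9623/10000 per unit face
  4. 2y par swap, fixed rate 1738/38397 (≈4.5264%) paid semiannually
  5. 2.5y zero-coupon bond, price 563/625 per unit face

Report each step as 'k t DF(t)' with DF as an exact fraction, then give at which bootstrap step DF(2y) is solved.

step 1 [0.5y] bond c/2=31/800: DF=(2060049/2000000 − 31/800·(0))/(1+31/800) = 2479/2500 ≈ 0.991600
step 2 [1y] bond c/2=23/800: DF=(8233389/8000000 − 23/800·(0.991600))/(1+23/800) = 9727/10000 ≈ 0.972700
step 3 [1.5y] zero: DF = P = 9623/10000 ≈ 0.962300
step 4 [2y] swap r/2=869/38397: DF=(1 − 869/38397·(0.991600+0.972700+0.962300))/(1+869/38397) = 9131/10000 ≈ 0.913100
step 5 [2.5y] zero: DF = P = 563/625 ≈ 0.900800

1 1/2 2479/2500
2 1 9727/10000
3 3/2 9623/10000
4 2 9131/10000
5 5/2 563/625
DF(2y) is solved at step 4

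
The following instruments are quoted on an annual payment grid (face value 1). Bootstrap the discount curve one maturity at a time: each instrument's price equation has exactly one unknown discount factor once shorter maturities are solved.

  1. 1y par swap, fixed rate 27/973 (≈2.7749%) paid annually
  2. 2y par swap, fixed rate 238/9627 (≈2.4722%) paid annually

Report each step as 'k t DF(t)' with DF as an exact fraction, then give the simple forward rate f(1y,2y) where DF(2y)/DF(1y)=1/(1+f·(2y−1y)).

1 1 973/1000
2 2 2381/2500
f(1y,2y) = ((973/1000)/(2381/2500) − 1)/(1) = 103/4762 ≈ 2.1630%

step 1 [1y] swap r/1=27/973: DF=(1 − 27/973·(0))/(1+27/973) = 973/1000 ≈ 0.973000
step 2 [2y] swap r/1=238/9627: DF=(1 − 238/9627·(0.973000))/(1+238/9627) = 2381/2500 ≈ 0.952400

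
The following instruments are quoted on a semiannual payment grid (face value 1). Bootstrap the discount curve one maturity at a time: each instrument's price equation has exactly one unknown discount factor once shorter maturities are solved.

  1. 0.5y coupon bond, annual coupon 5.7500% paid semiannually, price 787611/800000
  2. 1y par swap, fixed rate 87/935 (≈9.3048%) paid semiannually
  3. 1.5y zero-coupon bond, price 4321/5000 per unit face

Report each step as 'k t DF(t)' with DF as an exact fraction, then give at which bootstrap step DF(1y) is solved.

1 1/2 957/1000
2 1 913/1000
3 3/2 4321/5000
DF(1y) is solved at step 2

step 1 [0.5y] bond c/2=23/800: DF=(787611/800000 − 23/800·(0))/(1+23/800) = 957/1000 ≈ 0.957000
step 2 [1y] swap r/2=87/1870: DF=(1 − 87/1870·(0.957000))/(1+87/1870) = 913/1000 ≈ 0.913000
step 3 [1.5y] zero: DF = P = 4321/5000 ≈ 0.864200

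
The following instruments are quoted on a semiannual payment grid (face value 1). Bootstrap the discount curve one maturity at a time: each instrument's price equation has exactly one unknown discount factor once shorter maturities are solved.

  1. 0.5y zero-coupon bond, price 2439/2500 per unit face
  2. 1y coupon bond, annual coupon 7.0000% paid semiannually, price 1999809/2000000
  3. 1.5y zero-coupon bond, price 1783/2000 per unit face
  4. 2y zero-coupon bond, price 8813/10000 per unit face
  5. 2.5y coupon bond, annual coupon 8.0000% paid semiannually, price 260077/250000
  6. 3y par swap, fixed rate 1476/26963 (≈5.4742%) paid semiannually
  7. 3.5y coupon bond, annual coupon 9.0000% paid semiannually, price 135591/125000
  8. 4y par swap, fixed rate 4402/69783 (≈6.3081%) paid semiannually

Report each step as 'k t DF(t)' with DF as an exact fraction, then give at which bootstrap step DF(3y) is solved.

step 1 [0.5y] zero: DF = P = 2439/2500 ≈ 0.975600
step 2 [1y] bond c/2=7/200: DF=(1999809/2000000 − 7/200·(0.975600))/(1+7/200) = 9331/10000 ≈ 0.933100
step 3 [1.5y] zero: DF = P = 1783/2000 ≈ 0.891500
step 4 [2y] zero: DF = P = 8813/10000 ≈ 0.881300
step 5 [2.5y] bond c/2=1/25: DF=(260077/250000 − 1/25·(0.975600+0.933100+0.891500+0.881300))/(1+1/25) = 8587/10000 ≈ 0.858700
step 6 [3y] swap r/2=738/26963: DF=(1 − 738/26963·(0.975600+0.933100+0.891500+0.881300+0.858700))/(1+738/26963) = 2131/2500 ≈ 0.852400
step 7 [3.5y] bond c/2=9/200: DF=(135591/125000 − 9/200·(0.975600+0.933100+0.891500+0.881300+0.858700+0.852400))/(1+9/200) = 4029/5000 ≈ 0.805800
step 8 [4y] swap r/2=2201/69783: DF=(1 − 2201/69783·(0.975600+0.933100+0.891500+0.881300+0.858700+0.852400+0.805800))/(1+2201/69783) = 7799/10000 ≈ 0.779900

1 1/2 2439/2500
2 1 9331/10000
3 3/2 1783/2000
4 2 8813/10000
5 5/2 8587/10000
6 3 2131/2500
7 7/2 4029/5000
8 4 7799/10000
DF(3y) is solved at step 6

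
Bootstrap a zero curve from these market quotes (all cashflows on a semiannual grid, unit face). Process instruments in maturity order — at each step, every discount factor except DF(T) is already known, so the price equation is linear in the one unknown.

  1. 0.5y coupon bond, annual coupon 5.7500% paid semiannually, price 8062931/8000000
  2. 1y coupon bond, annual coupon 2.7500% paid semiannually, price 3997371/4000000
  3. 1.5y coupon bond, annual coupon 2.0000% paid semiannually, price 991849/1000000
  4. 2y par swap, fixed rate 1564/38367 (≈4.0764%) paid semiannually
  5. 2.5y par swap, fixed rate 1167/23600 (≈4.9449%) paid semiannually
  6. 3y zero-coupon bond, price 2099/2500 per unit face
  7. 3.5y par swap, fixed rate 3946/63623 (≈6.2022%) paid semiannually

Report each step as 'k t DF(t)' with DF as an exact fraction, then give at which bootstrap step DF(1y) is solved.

1 1/2 9797/10000
2 1 389/400
3 3/2 9627/10000
4 2 4609/5000
5 5/2 8833/10000
6 3 2099/2500
7 7/2 8027/10000
DF(1y) is solved at step 2

step 1 [0.5y] bond c/2=23/800: DF=(8062931/8000000 − 23/800·(0))/(1+23/800) = 9797/10000 ≈ 0.979700
step 2 [1y] bond c/2=11/800: DF=(3997371/4000000 − 11/800·(0.979700))/(1+11/800) = 389/400 ≈ 0.972500
step 3 [1.5y] bond c/2=1/100: DF=(991849/1000000 − 1/100·(0.979700+0.972500))/(1+1/100) = 9627/10000 ≈ 0.962700
step 4 [2y] swap r/2=782/38367: DF=(1 − 782/38367·(0.979700+0.972500+0.962700))/(1+782/38367) = 4609/5000 ≈ 0.921800
step 5 [2.5y] swap r/2=1167/47200: DF=(1 − 1167/47200·(0.979700+0.972500+0.962700+0.921800))/(1+1167/47200) = 8833/10000 ≈ 0.883300
step 6 [3y] zero: DF = P = 2099/2500 ≈ 0.839600
step 7 [3.5y] swap r/2=1973/63623: DF=(1 − 1973/63623·(0.979700+0.972500+0.962700+0.921800+0.883300+0.839600))/(1+1973/63623) = 8027/10000 ≈ 0.802700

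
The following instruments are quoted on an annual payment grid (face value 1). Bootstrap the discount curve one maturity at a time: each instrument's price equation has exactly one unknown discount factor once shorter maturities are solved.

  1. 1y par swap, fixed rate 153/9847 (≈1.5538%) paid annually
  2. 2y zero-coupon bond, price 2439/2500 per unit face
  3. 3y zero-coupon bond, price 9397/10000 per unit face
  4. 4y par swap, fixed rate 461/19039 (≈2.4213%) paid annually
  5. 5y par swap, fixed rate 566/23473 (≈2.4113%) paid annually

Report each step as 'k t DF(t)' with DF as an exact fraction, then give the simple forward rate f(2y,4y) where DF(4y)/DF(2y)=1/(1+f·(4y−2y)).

step 1 [1y] swap r/1=153/9847: DF=(1 − 153/9847·(0))/(1+153/9847) = 9847/10000 ≈ 0.984700
step 2 [2y] zero: DF = P = 2439/2500 ≈ 0.975600
step 3 [3y] zero: DF = P = 9397/10000 ≈ 0.939700
step 4 [4y] swap r/1=461/19039: DF=(1 − 461/19039·(0.984700+0.975600+0.939700))/(1+461/19039) = 4539/5000 ≈ 0.907800
step 5 [5y] swap r/1=566/23473: DF=(1 − 566/23473·(0.984700+0.975600+0.939700+0.907800))/(1+566/23473) = 2217/2500 ≈ 0.886800

1 1 9847/10000
2 2 2439/2500
3 3 9397/10000
4 4 4539/5000
5 5 2217/2500
f(2y,4y) = ((2439/2500)/(4539/5000) − 1)/(2) = 113/3026 ≈ 3.7343%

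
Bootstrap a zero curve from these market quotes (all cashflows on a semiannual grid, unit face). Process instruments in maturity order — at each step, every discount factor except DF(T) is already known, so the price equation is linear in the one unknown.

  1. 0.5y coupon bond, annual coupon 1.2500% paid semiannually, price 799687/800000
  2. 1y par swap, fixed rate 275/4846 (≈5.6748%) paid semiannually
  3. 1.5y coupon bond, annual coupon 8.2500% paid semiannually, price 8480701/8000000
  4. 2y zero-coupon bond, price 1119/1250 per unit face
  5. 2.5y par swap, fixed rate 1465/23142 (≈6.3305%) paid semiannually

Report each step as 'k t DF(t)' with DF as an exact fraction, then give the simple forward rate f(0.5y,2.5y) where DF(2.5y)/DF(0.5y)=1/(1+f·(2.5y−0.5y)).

step 1 [0.5y] bond c/2=1/160: DF=(799687/800000 − 1/160·(0))/(1+1/160) = 4967/5000 ≈ 0.993400
step 2 [1y] swap r/2=275/9692: DF=(1 − 275/9692·(0.993400))/(1+275/9692) = 189/200 ≈ 0.945000
step 3 [1.5y] bond c/2=33/800: DF=(8480701/8000000 − 33/800·(0.993400+0.945000))/(1+33/800) = 9413/10000 ≈ 0.941300
step 4 [2y] zero: DF = P = 1119/1250 ≈ 0.895200
step 5 [2.5y] swap r/2=1465/46284: DF=(1 − 1465/46284·(0.993400+0.945000+0.941300+0.895200))/(1+1465/46284) = 1707/2000 ≈ 0.853500

1 1/2 4967/5000
2 1 189/200
3 3/2 9413/10000
4 2 1119/1250
5 5/2 1707/2000
f(0.5y,2.5y) = ((4967/5000)/(1707/2000) − 1)/(2) = 1399/17070 ≈ 8.1957%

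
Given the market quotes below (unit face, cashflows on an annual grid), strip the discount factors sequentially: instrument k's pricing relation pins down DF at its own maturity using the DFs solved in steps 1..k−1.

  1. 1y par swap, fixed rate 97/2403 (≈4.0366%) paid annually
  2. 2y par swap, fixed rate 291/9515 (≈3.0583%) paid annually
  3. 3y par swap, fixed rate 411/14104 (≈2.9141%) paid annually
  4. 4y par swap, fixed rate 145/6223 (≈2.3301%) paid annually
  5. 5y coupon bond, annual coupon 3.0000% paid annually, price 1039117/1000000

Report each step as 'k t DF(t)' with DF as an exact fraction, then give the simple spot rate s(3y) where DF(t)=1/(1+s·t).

1 1 2403/2500
2 2 4709/5000
3 3 4589/5000
4 4 913/1000
5 5 9001/10000
s(3y) = (1/(4589/5000) − 1)/(3) = 137/4589 ≈ 2.9854%

step 1 [1y] swap r/1=97/2403: DF=(1 − 97/2403·(0))/(1+97/2403) = 2403/2500 ≈ 0.961200
step 2 [2y] swap r/1=291/9515: DF=(1 − 291/9515·(0.961200))/(1+291/9515) = 4709/5000 ≈ 0.941800
step 3 [3y] swap r/1=411/14104: DF=(1 − 411/14104·(0.961200+0.941800))/(1+411/14104) = 4589/5000 ≈ 0.917800
step 4 [4y] swap r/1=145/6223: DF=(1 − 145/6223·(0.961200+0.941800+0.917800))/(1+145/6223) = 913/1000 ≈ 0.913000
step 5 [5y] bond c/1=3/100: DF=(1039117/1000000 − 3/100·(0.961200+0.941800+0.917800+0.913000))/(1+3/100) = 9001/10000 ≈ 0.900100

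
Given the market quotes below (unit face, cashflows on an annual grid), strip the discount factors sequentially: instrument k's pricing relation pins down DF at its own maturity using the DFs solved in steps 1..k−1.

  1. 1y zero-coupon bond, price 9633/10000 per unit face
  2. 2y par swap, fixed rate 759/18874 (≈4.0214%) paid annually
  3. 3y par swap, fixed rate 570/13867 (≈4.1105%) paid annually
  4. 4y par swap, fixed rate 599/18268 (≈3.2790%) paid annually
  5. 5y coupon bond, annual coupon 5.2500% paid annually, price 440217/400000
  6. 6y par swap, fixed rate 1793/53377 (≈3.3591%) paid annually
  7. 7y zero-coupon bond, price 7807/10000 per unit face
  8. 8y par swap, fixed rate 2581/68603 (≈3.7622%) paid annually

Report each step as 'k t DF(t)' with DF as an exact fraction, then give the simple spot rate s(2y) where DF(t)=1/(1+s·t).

1 1 9633/10000
2 2 9241/10000
3 3 443/500
4 4 4401/5000
5 5 4317/5000
6 6 8207/10000
7 7 7807/10000
8 8 7419/10000
s(2y) = (1/(9241/10000) − 1)/(2) = 759/18482 ≈ 4.1067%

step 1 [1y] zero: DF = P = 9633/10000 ≈ 0.963300
step 2 [2y] swap r/1=759/18874: DF=(1 − 759/18874·(0.963300))/(1+759/18874) = 9241/10000 ≈ 0.924100
step 3 [3y] swap r/1=570/13867: DF=(1 − 570/13867·(0.963300+0.924100))/(1+570/13867) = 443/500 ≈ 0.886000
step 4 [4y] swap r/1=599/18268: DF=(1 − 599/18268·(0.963300+0.924100+0.886000))/(1+599/18268) = 4401/5000 ≈ 0.880200
step 5 [5y] bond c/1=21/400: DF=(440217/400000 − 21/400·(0.963300+0.924100+0.886000+0.880200))/(1+21/400) = 4317/5000 ≈ 0.863400
step 6 [6y] swap r/1=1793/53377: DF=(1 − 1793/53377·(0.963300+0.924100+0.886000+0.880200+0.863400))/(1+1793/53377) = 8207/10000 ≈ 0.820700
step 7 [7y] zero: DF = P = 7807/10000 ≈ 0.780700
step 8 [8y] swap r/1=2581/68603: DF=(1 − 2581/68603·(0.963300+0.924100+0.886000+0.880200+0.863400+0.820700+0.780700))/(1+2581/68603) = 7419/10000 ≈ 0.741900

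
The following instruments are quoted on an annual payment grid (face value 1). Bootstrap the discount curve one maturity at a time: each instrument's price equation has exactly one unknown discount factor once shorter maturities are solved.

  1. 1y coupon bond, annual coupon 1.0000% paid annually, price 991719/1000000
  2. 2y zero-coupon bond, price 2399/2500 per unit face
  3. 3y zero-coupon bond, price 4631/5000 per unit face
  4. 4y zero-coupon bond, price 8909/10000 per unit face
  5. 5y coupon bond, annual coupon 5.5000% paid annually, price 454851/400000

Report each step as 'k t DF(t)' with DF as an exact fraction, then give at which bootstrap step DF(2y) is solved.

step 1 [1y] bond c/1=1/100: DF=(991719/1000000 − 1/100·(0))/(1+1/100) = 9819/10000 ≈ 0.981900
step 2 [2y] zero: DF = P = 2399/2500 ≈ 0.959600
step 3 [3y] zero: DF = P = 4631/5000 ≈ 0.926200
step 4 [4y] zero: DF = P = 8909/10000 ≈ 0.890900
step 5 [5y] bond c/1=11/200: DF=(454851/400000 − 11/200·(0.981900+0.959600+0.926200+0.890900))/(1+11/200) = 8819/10000 ≈ 0.881900

1 1 9819/10000
2 2 2399/2500
3 3 4631/5000
4 4 8909/10000
5 5 8819/10000
DF(2y) is solved at step 2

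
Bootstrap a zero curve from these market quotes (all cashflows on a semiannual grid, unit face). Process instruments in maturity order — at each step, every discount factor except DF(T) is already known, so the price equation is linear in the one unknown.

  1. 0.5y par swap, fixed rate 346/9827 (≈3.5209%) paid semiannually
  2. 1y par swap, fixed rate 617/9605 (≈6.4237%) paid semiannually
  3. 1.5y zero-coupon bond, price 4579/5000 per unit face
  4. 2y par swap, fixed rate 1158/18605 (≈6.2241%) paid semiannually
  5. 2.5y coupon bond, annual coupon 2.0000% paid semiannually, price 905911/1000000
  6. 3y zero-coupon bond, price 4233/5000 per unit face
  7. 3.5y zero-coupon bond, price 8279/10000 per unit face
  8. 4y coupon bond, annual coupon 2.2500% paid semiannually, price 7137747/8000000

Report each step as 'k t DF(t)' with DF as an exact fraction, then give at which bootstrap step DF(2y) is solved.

step 1 [0.5y] swap r/2=173/9827: DF=(1 − 173/9827·(0))/(1+173/9827) = 9827/10000 ≈ 0.982700
step 2 [1y] swap r/2=617/19210: DF=(1 − 617/19210·(0.982700))/(1+617/19210) = 9383/10000 ≈ 0.938300
step 3 [1.5y] zero: DF = P = 4579/5000 ≈ 0.915800
step 4 [2y] swap r/2=579/18605: DF=(1 − 579/18605·(0.982700+0.938300+0.915800))/(1+579/18605) = 4421/5000 ≈ 0.884200
step 5 [2.5y] bond c/2=1/100: DF=(905911/1000000 − 1/100·(0.982700+0.938300+0.915800+0.884200))/(1+1/100) = 8601/10000 ≈ 0.860100
step 6 [3y] zero: DF = P = 4233/5000 ≈ 0.846600
step 7 [3.5y] zero: DF = P = 8279/10000 ≈ 0.827900
step 8 [4y] bond c/2=9/800: DF=(7137747/8000000 − 9/800·(0.982700+0.938300+0.915800+0.884200+0.860100+0.846600+0.827900))/(1+9/800) = 8127/10000 ≈ 0.812700

1 1/2 9827/10000
2 1 9383/10000
3 3/2 4579/5000
4 2 4421/5000
5 5/2 8601/10000
6 3 4233/5000
7 7/2 8279/10000
8 4 8127/10000
DF(2y) is solved at step 4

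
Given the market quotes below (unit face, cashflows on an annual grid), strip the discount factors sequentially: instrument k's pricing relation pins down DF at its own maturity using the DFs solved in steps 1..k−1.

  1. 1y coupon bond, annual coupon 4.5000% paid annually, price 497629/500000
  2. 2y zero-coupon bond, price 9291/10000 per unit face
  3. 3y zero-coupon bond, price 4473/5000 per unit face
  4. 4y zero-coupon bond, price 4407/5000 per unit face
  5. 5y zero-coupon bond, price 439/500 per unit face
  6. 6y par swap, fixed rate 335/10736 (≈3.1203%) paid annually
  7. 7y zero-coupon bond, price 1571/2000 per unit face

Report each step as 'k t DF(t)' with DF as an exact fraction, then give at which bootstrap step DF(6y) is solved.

step 1 [1y] bond c/1=9/200: DF=(497629/500000 − 9/200·(0))/(1+9/200) = 2381/2500 ≈ 0.952400
step 2 [2y] zero: DF = P = 9291/10000 ≈ 0.929100
step 3 [3y] zero: DF = P = 4473/5000 ≈ 0.894600
step 4 [4y] zero: DF = P = 4407/5000 ≈ 0.881400
step 5 [5y] zero: DF = P = 439/500 ≈ 0.878000
step 6 [6y] swap r/1=335/10736: DF=(1 − 335/10736·(0.952400+0.929100+0.894600+0.881400+0.878000))/(1+335/10736) = 333/400 ≈ 0.832500
step 7 [7y] zero: DF = P = 1571/2000 ≈ 0.785500

1 1 2381/2500
2 2 9291/10000
3 3 4473/5000
4 4 4407/5000
5 5 439/500
6 6 333/400
7 7 1571/2000
DF(6y) is solved at step 6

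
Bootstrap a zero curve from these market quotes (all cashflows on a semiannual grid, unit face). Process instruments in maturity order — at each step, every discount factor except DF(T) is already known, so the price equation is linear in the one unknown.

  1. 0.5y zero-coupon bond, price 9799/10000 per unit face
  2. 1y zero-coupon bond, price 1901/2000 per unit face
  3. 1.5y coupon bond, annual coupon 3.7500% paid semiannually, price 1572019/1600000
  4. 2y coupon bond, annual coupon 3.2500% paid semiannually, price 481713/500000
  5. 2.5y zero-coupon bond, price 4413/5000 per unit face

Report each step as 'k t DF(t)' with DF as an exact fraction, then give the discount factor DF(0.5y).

1 1/2 9799/10000
2 1 1901/2000
3 3/2 9289/10000
4 2 9023/10000
5 5/2 4413/5000
DF(0.5y) = 9799/10000 ≈ 0.979900

step 1 [0.5y] zero: DF = P = 9799/10000 ≈ 0.979900
step 2 [1y] zero: DF = P = 1901/2000 ≈ 0.950500
step 3 [1.5y] bond c/2=3/160: DF=(1572019/1600000 − 3/160·(0.979900+0.950500))/(1+3/160) = 9289/10000 ≈ 0.928900
step 4 [2y] bond c/2=13/800: DF=(481713/500000 − 13/800·(0.979900+0.950500+0.928900))/(1+13/800) = 9023/10000 ≈ 0.902300
step 5 [2.5y] zero: DF = P = 4413/5000 ≈ 0.882600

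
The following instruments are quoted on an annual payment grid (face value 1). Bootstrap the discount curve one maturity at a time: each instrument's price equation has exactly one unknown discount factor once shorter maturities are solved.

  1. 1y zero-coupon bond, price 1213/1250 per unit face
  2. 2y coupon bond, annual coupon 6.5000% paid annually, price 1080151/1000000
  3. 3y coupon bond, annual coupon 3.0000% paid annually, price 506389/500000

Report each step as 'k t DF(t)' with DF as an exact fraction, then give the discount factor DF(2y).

step 1 [1y] zero: DF = P = 1213/1250 ≈ 0.970400
step 2 [2y] bond c/1=13/200: DF=(1080151/1000000 − 13/200·(0.970400))/(1+13/200) = 191/200 ≈ 0.955000
step 3 [3y] bond c/1=3/100: DF=(506389/500000 − 3/100·(0.970400+0.955000))/(1+3/100) = 1159/1250 ≈ 0.927200

1 1 1213/1250
2 2 191/200
3 3 1159/1250
DF(2y) = 191/200 ≈ 0.955000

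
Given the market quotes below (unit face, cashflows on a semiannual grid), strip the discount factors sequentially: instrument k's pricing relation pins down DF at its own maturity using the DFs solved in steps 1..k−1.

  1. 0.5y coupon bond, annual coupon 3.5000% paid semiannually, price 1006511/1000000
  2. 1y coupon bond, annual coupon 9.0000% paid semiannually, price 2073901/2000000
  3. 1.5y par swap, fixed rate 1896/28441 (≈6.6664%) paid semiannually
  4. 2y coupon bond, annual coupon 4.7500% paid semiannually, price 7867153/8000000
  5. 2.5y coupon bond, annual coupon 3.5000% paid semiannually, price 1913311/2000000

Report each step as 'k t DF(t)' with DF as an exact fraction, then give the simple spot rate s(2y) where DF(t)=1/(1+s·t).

step 1 [0.5y] bond c/2=7/400: DF=(1006511/1000000 − 7/400·(0))/(1+7/400) = 2473/2500 ≈ 0.989200
step 2 [1y] bond c/2=9/200: DF=(2073901/2000000 − 9/200·(0.989200))/(1+9/200) = 9497/10000 ≈ 0.949700
step 3 [1.5y] swap r/2=948/28441: DF=(1 − 948/28441·(0.989200+0.949700))/(1+948/28441) = 2263/2500 ≈ 0.905200
step 4 [2y] bond c/2=19/800: DF=(7867153/8000000 − 19/800·(0.989200+0.949700+0.905200))/(1+19/800) = 4473/5000 ≈ 0.894600
step 5 [2.5y] bond c/2=7/400: DF=(1913311/2000000 − 7/400·(0.989200+0.949700+0.905200+0.894600))/(1+7/400) = 8759/10000 ≈ 0.875900

1 1/2 2473/2500
2 1 9497/10000
3 3/2 2263/2500
4 2 4473/5000
5 5/2 8759/10000
s(2y) = (1/(4473/5000) − 1)/(2) = 527/8946 ≈ 5.8909%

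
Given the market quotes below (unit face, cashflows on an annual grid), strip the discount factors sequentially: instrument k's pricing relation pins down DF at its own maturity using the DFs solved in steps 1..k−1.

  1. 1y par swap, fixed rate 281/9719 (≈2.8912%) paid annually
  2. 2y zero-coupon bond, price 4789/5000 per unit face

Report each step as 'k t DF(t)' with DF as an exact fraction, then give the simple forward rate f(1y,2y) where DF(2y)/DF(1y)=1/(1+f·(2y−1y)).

step 1 [1y] swap r/1=281/9719: DF=(1 − 281/9719·(0))/(1+281/9719) = 9719/10000 ≈ 0.971900
step 2 [2y] zero: DF = P = 4789/5000 ≈ 0.957800

1 1 9719/10000
2 2 4789/5000
f(1y,2y) = ((9719/10000)/(4789/5000) − 1)/(1) = 141/9578 ≈ 1.4721%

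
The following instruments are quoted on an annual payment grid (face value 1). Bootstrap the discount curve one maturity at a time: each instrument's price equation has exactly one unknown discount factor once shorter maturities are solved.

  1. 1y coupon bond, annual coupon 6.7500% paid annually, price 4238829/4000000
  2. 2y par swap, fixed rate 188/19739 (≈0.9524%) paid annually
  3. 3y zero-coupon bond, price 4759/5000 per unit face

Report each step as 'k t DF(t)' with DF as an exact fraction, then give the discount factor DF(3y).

step 1 [1y] bond c/1=27/400: DF=(4238829/4000000 − 27/400·(0))/(1+27/400) = 9927/10000 ≈ 0.992700
step 2 [2y] swap r/1=188/19739: DF=(1 − 188/19739·(0.992700))/(1+188/19739) = 2453/2500 ≈ 0.981200
step 3 [3y] zero: DF = P = 4759/5000 ≈ 0.951800

1 1 9927/10000
2 2 2453/2500
3 3 4759/5000
DF(3y) = 4759/5000 ≈ 0.951800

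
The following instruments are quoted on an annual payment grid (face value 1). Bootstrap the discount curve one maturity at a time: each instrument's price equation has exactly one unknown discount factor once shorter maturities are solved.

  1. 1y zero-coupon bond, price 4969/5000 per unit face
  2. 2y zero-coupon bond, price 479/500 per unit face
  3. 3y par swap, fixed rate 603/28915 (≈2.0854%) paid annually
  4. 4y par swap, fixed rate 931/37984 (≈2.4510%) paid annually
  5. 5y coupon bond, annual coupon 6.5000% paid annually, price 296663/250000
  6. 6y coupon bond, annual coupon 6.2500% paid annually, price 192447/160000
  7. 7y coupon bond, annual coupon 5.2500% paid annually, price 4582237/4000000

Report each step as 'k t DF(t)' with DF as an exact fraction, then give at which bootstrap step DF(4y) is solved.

step 1 [1y] zero: DF = P = 4969/5000 ≈ 0.993800
step 2 [2y] zero: DF = P = 479/500 ≈ 0.958000
step 3 [3y] swap r/1=603/28915: DF=(1 − 603/28915·(0.993800+0.958000))/(1+603/28915) = 9397/10000 ≈ 0.939700
step 4 [4y] swap r/1=931/37984: DF=(1 − 931/37984·(0.993800+0.958000+0.939700))/(1+931/37984) = 9069/10000 ≈ 0.906900
step 5 [5y] bond c/1=13/200: DF=(296663/250000 − 13/200·(0.993800+0.958000+0.939700+0.906900))/(1+13/200) = 1103/1250 ≈ 0.882400
step 6 [6y] bond c/1=1/16: DF=(192447/160000 − 1/16·(0.993800+0.958000+0.939700+0.906900+0.882400))/(1+1/16) = 8567/10000 ≈ 0.856700
step 7 [7y] bond c/1=21/400: DF=(4582237/4000000 − 21/400·(0.993800+0.958000+0.939700+0.906900+0.882400+0.856700))/(1+21/400) = 4061/5000 ≈ 0.812200

1 1 4969/5000
2 2 479/500
3 3 9397/10000
4 4 9069/10000
5 5 1103/1250
6 6 8567/10000
7 7 4061/5000
DF(4y) is solved at step 4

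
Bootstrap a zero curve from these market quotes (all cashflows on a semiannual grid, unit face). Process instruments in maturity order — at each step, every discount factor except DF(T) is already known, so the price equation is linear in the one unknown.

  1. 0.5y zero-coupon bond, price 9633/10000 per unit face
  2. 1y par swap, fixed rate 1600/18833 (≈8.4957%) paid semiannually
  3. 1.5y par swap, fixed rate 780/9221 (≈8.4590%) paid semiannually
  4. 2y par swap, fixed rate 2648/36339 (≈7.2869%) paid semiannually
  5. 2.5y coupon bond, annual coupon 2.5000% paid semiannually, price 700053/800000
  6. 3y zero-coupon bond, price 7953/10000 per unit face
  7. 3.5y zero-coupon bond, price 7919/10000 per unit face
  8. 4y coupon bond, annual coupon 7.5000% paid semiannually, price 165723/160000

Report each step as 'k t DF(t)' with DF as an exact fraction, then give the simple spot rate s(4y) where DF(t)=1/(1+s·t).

1 1/2 9633/10000
2 1 23/25
3 3/2 883/1000
4 2 2169/2500
5 5/2 4097/5000
6 3 7953/10000
7 7/2 7919/10000
8 4 39/50
s(4y) = (1/(39/50) − 1)/(4) = 11/156 ≈ 7.0513%

step 1 [0.5y] zero: DF = P = 9633/10000 ≈ 0.963300
step 2 [1y] swap r/2=800/18833: DF=(1 − 800/18833·(0.963300))/(1+800/18833) = 23/25 ≈ 0.920000
step 3 [1.5y] swap r/2=390/9221: DF=(1 − 390/9221·(0.963300+0.920000))/(1+390/9221) = 883/1000 ≈ 0.883000
step 4 [2y] swap r/2=1324/36339: DF=(1 − 1324/36339·(0.963300+0.920000+0.883000))/(1+1324/36339) = 2169/2500 ≈ 0.867600
step 5 [2.5y] bond c/2=1/80: DF=(700053/800000 − 1/80·(0.963300+0.920000+0.883000+0.867600))/(1+1/80) = 4097/5000 ≈ 0.819400
step 6 [3y] zero: DF = P = 7953/10000 ≈ 0.795300
step 7 [3.5y] zero: DF = P = 7919/10000 ≈ 0.791900
step 8 [4y] bond c/2=3/80: DF=(165723/160000 − 3/80·(0.963300+0.920000+0.883000+0.867600+0.819400+0.795300+0.791900))/(1+3/80) = 39/50 ≈ 0.780000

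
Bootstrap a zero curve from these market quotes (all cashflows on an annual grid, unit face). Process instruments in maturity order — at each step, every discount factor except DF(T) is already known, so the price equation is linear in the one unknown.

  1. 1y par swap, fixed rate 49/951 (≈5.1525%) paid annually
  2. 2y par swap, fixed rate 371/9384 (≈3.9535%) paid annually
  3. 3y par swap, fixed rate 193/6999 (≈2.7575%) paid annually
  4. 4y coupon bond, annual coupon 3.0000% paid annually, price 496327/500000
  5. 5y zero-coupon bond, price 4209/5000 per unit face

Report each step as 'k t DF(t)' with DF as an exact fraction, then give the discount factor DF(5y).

step 1 [1y] swap r/1=49/951: DF=(1 − 49/951·(0))/(1+49/951) = 951/1000 ≈ 0.951000
step 2 [2y] swap r/1=371/9384: DF=(1 − 371/9384·(0.951000))/(1+371/9384) = 4629/5000 ≈ 0.925800
step 3 [3y] swap r/1=193/6999: DF=(1 − 193/6999·(0.951000+0.925800))/(1+193/6999) = 2307/2500 ≈ 0.922800
step 4 [4y] bond c/1=3/100: DF=(496327/500000 − 3/100·(0.951000+0.925800+0.922800))/(1+3/100) = 4411/5000 ≈ 0.882200
step 5 [5y] zero: DF = P = 4209/5000 ≈ 0.841800

1 1 951/1000
2 2 4629/5000
3 3 2307/2500
4 4 4411/5000
5 5 4209/5000
DF(5y) = 4209/5000 ≈ 0.841800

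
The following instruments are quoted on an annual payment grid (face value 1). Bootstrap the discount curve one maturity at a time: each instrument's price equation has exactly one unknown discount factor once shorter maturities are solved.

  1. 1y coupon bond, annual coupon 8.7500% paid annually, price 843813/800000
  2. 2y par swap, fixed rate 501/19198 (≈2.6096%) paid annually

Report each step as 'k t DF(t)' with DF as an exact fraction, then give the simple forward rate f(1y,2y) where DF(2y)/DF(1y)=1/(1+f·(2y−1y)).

step 1 [1y] bond c/1=7/80: DF=(843813/800000 − 7/80·(0))/(1+7/80) = 9699/10000 ≈ 0.969900
step 2 [2y] swap r/1=501/19198: DF=(1 − 501/19198·(0.969900))/(1+501/19198) = 9499/10000 ≈ 0.949900

1 1 9699/10000
2 2 9499/10000
f(1y,2y) = ((9699/10000)/(9499/10000) − 1)/(1) = 200/9499 ≈ 2.1055%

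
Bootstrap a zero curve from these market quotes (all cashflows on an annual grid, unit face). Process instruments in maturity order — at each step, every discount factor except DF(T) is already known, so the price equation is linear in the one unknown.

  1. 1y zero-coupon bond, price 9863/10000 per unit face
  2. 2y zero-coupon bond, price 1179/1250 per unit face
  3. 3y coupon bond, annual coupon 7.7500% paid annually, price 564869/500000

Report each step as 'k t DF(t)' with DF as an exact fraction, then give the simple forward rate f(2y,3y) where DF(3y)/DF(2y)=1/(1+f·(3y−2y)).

step 1 [1y] zero: DF = P = 9863/10000 ≈ 0.986300
step 2 [2y] zero: DF = P = 1179/1250 ≈ 0.943200
step 3 [3y] bond c/1=31/400: DF=(564869/500000 − 31/400·(0.986300+0.943200))/(1+31/400) = 9097/10000 ≈ 0.909700

1 1 9863/10000
2 2 1179/1250
3 3 9097/10000
f(2y,3y) = ((1179/1250)/(9097/10000) − 1)/(1) = 335/9097 ≈ 3.6825%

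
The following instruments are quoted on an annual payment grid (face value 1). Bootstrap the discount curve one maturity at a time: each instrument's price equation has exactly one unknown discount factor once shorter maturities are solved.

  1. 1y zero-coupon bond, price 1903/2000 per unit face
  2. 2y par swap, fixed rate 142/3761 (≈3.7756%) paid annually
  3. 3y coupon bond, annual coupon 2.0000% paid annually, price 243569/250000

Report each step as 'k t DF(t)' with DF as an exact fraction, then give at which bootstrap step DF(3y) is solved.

1 1 1903/2000
2 2 929/1000
3 3 9183/10000
DF(3y) is solved at step 3

step 1 [1y] zero: DF = P = 1903/2000 ≈ 0.951500
step 2 [2y] swap r/1=142/3761: DF=(1 − 142/3761·(0.951500))/(1+142/3761) = 929/1000 ≈ 0.929000
step 3 [3y] bond c/1=1/50: DF=(243569/250000 − 1/50·(0.951500+0.929000))/(1+1/50) = 9183/10000 ≈ 0.918300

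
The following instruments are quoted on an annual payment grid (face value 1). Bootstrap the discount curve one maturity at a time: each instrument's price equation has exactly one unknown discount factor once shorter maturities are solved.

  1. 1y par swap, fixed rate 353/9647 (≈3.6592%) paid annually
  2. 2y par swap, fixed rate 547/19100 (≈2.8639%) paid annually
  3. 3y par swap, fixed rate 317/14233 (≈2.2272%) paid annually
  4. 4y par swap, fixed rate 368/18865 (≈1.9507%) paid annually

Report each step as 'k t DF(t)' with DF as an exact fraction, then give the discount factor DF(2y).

step 1 [1y] swap r/1=353/9647: DF=(1 − 353/9647·(0))/(1+353/9647) = 9647/10000 ≈ 0.964700
step 2 [2y] swap r/1=547/19100: DF=(1 − 547/19100·(0.964700))/(1+547/19100) = 9453/10000 ≈ 0.945300
step 3 [3y] swap r/1=317/14233: DF=(1 − 317/14233·(0.964700+0.945300))/(1+317/14233) = 4683/5000 ≈ 0.936600
step 4 [4y] swap r/1=368/18865: DF=(1 − 368/18865·(0.964700+0.945300+0.936600))/(1+368/18865) = 579/625 ≈ 0.926400

1 1 9647/10000
2 2 9453/10000
3 3 4683/5000
4 4 579/625
DF(2y) = 9453/10000 ≈ 0.945300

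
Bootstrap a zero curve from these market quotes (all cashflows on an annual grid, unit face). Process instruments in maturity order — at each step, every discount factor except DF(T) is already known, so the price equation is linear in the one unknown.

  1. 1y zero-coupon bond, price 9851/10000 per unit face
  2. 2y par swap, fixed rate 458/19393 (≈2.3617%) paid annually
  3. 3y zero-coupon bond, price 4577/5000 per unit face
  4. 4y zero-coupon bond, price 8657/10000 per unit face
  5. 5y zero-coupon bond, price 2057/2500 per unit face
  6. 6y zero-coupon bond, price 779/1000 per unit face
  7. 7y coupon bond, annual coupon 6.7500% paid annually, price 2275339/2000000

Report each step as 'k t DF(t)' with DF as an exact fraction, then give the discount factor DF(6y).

step 1 [1y] zero: DF = P = 9851/10000 ≈ 0.985100
step 2 [2y] swap r/1=458/19393: DF=(1 − 458/19393·(0.985100))/(1+458/19393) = 4771/5000 ≈ 0.954200
step 3 [3y] zero: DF = P = 4577/5000 ≈ 0.915400
step 4 [4y] zero: DF = P = 8657/10000 ≈ 0.865700
step 5 [5y] zero: DF = P = 2057/2500 ≈ 0.822800
step 6 [6y] zero: DF = P = 779/1000 ≈ 0.779000
step 7 [7y] bond c/1=27/400: DF=(2275339/2000000 − 27/400·(0.985100+0.954200+0.915400+0.865700+0.822800+0.779000))/(1+27/400) = 1823/2500 ≈ 0.729200

1 1 9851/10000
2 2 4771/5000
3 3 4577/5000
4 4 8657/10000
5 5 2057/2500
6 6 779/1000
7 7 1823/2500
DF(6y) = 779/1000 ≈ 0.779000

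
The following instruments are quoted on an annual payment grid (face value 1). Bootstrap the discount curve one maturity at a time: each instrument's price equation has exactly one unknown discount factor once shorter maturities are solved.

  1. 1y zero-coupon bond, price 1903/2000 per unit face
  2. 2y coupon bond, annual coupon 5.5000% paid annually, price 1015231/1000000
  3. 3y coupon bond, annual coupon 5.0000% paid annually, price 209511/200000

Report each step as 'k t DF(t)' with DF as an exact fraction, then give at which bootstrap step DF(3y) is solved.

1 1 1903/2000
2 2 9127/10000
3 3 9089/10000
DF(3y) is solved at step 3

step 1 [1y] zero: DF = P = 1903/2000 ≈ 0.951500
step 2 [2y] bond c/1=11/200: DF=(1015231/1000000 − 11/200·(0.951500))/(1+11/200) = 9127/10000 ≈ 0.912700
step 3 [3y] bond c/1=1/20: DF=(209511/200000 − 1/20·(0.951500+0.912700))/(1+1/20) = 9089/10000 ≈ 0.908900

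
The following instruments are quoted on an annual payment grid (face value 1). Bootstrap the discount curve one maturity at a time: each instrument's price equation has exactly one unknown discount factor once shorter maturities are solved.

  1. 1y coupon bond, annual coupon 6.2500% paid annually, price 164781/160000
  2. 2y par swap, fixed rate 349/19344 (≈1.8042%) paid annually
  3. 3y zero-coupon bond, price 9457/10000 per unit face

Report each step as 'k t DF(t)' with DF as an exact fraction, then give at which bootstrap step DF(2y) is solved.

1 1 9693/10000
2 2 9651/10000
3 3 9457/10000
DF(2y) is solved at step 2

step 1 [1y] bond c/1=1/16: DF=(164781/160000 − 1/16·(0))/(1+1/16) = 9693/10000 ≈ 0.969300
step 2 [2y] swap r/1=349/19344: DF=(1 − 349/19344·(0.969300))/(1+349/19344) = 9651/10000 ≈ 0.965100
step 3 [3y] zero: DF = P = 9457/10000 ≈ 0.945700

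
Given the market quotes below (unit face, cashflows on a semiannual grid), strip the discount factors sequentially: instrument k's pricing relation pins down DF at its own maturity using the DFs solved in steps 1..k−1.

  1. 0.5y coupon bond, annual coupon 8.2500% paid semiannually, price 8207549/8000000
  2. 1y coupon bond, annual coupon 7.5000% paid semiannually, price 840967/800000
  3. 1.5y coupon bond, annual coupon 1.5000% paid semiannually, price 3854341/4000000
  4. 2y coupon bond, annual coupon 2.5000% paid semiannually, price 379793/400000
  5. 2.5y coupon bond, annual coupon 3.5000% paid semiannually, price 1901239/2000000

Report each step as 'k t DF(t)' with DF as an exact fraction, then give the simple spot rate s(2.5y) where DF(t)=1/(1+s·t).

step 1 [0.5y] bond c/2=33/800: DF=(8207549/8000000 − 33/800·(0))/(1+33/800) = 9853/10000 ≈ 0.985300
step 2 [1y] bond c/2=3/80: DF=(840967/800000 − 3/80·(0.985300))/(1+3/80) = 611/625 ≈ 0.977600
step 3 [1.5y] bond c/2=3/400: DF=(3854341/4000000 − 3/400·(0.985300+0.977600))/(1+3/400) = 4709/5000 ≈ 0.941800
step 4 [2y] bond c/2=1/80: DF=(379793/400000 − 1/80·(0.985300+0.977600+0.941800))/(1+1/80) = 9019/10000 ≈ 0.901900
step 5 [2.5y] bond c/2=7/400: DF=(1901239/2000000 − 7/400·(0.985300+0.977600+0.941800+0.901900))/(1+7/400) = 543/625 ≈ 0.868800

1 1/2 9853/10000
2 1 611/625
3 3/2 4709/5000
4 2 9019/10000
5 5/2 543/625
s(2.5y) = (1/(543/625) − 1)/(5/2) = 164/2715 ≈ 6.0405%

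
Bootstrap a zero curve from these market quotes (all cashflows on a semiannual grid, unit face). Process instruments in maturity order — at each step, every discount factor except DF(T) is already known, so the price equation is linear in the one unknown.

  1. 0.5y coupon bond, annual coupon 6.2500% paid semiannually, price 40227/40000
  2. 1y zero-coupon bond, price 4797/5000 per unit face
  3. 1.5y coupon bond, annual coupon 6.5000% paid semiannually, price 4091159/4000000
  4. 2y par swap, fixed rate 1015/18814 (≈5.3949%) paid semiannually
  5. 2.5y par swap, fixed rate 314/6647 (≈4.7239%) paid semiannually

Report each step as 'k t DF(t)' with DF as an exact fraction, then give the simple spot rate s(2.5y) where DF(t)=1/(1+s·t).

step 1 [0.5y] bond c/2=1/32: DF=(40227/40000 − 1/32·(0))/(1+1/32) = 1219/1250 ≈ 0.975200
step 2 [1y] zero: DF = P = 4797/5000 ≈ 0.959400
step 3 [1.5y] bond c/2=13/400: DF=(4091159/4000000 − 13/400·(0.975200+0.959400))/(1+13/400) = 9297/10000 ≈ 0.929700
step 4 [2y] swap r/2=1015/37628: DF=(1 − 1015/37628·(0.975200+0.959400+0.929700))/(1+1015/37628) = 1797/2000 ≈ 0.898500
step 5 [2.5y] swap r/2=157/6647: DF=(1 − 157/6647·(0.975200+0.959400+0.929700+0.898500))/(1+157/6647) = 8901/10000 ≈ 0.890100

1 1/2 1219/1250
2 1 4797/5000
3 3/2 9297/10000
4 2 1797/2000
5 5/2 8901/10000
s(2.5y) = (1/(8901/10000) − 1)/(5/2) = 2198/44505 ≈ 4.9388%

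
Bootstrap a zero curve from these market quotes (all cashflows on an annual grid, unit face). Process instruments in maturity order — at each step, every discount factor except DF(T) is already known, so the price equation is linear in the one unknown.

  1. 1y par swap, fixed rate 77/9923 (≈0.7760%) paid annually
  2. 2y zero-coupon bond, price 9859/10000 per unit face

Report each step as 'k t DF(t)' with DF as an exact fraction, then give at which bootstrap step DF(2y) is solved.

step 1 [1y] swap r/1=77/9923: DF=(1 − 77/9923·(0))/(1+77/9923) = 9923/10000 ≈ 0.992300
step 2 [2y] zero: DF = P = 9859/10000 ≈ 0.985900

1 1 9923/10000
2 2 9859/10000
DF(2y) is solved at step 2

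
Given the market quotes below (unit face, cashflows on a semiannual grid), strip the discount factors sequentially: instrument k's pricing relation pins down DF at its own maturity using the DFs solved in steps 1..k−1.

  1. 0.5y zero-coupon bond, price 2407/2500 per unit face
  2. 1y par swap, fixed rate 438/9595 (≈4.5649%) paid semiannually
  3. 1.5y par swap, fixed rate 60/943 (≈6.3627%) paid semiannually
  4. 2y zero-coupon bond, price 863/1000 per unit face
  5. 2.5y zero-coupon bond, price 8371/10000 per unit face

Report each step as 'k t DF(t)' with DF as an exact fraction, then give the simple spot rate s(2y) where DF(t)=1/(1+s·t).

1 1/2 2407/2500
2 1 4781/5000
3 3/2 91/100
4 2 863/1000
5 5/2 8371/10000
s(2y) = (1/(863/1000) − 1)/(2) = 137/1726 ≈ 7.9374%

step 1 [0.5y] zero: DF = P = 2407/2500 ≈ 0.962800
step 2 [1y] swap r/2=219/9595: DF=(1 − 219/9595·(0.962800))/(1+219/9595) = 4781/5000 ≈ 0.956200
step 3 [1.5y] swap r/2=30/943: DF=(1 − 30/943·(0.962800+0.956200))/(1+30/943) = 91/100 ≈ 0.910000
step 4 [2y] zero: DF = P = 863/1000 ≈ 0.863000
step 5 [2.5y] zero: DF = P = 8371/10000 ≈ 0.837100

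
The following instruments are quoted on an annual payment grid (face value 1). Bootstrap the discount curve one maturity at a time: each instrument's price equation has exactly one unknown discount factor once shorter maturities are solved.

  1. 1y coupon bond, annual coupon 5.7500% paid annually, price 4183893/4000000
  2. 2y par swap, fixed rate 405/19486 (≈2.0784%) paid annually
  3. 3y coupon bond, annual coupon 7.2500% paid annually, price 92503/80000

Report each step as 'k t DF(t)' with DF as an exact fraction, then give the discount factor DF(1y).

step 1 [1y] bond c/1=23/400: DF=(4183893/4000000 − 23/400·(0))/(1+23/400) = 9891/10000 ≈ 0.989100
step 2 [2y] swap r/1=405/19486: DF=(1 − 405/19486·(0.989100))/(1+405/19486) = 1919/2000 ≈ 0.959500
step 3 [3y] bond c/1=29/400: DF=(92503/80000 − 29/400·(0.989100+0.959500))/(1+29/400) = 1183/1250 ≈ 0.946400

1 1 9891/10000
2 2 1919/2000
3 3 1183/1250
DF(1y) = 9891/10000 ≈ 0.989100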